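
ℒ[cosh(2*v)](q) q/(q^2 - 4)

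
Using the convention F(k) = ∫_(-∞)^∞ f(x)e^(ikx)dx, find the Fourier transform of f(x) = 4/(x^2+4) 2*pi*exp(-2*Abs(k))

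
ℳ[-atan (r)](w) pi*sec (pi*w/2)/ (2*w)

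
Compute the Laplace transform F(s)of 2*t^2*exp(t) 4/(s - 1)^3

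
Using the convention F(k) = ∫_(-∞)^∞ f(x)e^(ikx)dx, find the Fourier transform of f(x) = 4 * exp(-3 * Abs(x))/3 8/(k^2 + 9)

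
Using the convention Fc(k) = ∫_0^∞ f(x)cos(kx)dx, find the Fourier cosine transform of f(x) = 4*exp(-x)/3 4/(3*(k^2 + 1))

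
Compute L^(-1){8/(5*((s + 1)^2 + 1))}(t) 8*exp(-t)*sin(t)/5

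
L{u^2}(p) 2/p^3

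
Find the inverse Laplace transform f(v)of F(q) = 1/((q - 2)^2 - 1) exp(2 * v) * sinh(v)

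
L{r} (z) z^ (-2)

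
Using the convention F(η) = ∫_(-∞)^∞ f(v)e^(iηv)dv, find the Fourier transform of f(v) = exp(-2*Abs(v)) 4/(η^2 + 4)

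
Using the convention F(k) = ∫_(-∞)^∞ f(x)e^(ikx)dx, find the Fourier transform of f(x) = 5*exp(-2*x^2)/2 5*sqrt(2)*sqrt(pi)*exp(-k^2/8)/4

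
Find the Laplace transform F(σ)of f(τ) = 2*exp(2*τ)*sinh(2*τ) 4/(σ*(σ - 4))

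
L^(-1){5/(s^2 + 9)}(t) 5*sin(3*t)/3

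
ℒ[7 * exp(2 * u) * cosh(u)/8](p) 7 * (p - 2)/(8 * ((p - 2)^2 - 1))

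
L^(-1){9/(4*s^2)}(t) 9*t/4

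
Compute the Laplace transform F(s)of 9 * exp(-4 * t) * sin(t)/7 9/(7 * ((s+4)^2+1))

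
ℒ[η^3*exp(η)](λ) 6/(λ - 1)^4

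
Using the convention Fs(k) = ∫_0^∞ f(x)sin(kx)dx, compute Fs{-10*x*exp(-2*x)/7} -40*k/(7*(k^2+4)^2)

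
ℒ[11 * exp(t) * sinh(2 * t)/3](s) 22/(3 * ((s - 1)^2 - 4))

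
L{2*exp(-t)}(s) 2/(s + 1)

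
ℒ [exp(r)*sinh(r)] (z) 1/(z*(z - 2))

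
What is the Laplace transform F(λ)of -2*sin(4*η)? -8/(λ^2 + 16)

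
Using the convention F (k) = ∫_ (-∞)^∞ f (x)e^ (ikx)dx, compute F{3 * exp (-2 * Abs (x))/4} 3/ (k^2+4)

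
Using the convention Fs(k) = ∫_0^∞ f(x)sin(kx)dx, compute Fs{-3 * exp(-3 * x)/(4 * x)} -3 * atan(k/3)/4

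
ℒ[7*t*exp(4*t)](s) 7/(s - 4)^2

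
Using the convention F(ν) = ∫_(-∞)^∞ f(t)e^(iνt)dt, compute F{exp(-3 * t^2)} sqrt(3) * sqrt(pi) * exp(-ν^2/12)/3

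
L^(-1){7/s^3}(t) 7 * t^2/2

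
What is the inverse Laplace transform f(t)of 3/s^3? 3*t^2/2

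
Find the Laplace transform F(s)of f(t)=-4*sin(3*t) -12/(s^2 + 9)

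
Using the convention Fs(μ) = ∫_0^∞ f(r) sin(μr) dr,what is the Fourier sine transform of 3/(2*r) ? 3*pi/4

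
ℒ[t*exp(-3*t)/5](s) 1/(5*(s+3)^2)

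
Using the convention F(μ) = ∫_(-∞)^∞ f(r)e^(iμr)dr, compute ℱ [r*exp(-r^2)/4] I*sqrt(pi)*μ*exp(-μ^2/4)/8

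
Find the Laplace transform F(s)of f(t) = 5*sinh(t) 5/(s^2 - 1)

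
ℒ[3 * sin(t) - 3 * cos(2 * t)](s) 3/(s^2 + 1) - 3 * s/(s^2 + 4)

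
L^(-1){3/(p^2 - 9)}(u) sinh(3*u)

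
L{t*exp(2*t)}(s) (s - 2)^(-2)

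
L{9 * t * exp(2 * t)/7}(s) 9/(7 * (s - 2)^2)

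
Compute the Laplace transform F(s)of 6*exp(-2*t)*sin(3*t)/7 18/(7*((s + 2)^2 + 9))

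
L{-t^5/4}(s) -30/s^6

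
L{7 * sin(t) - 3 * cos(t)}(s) 7/(s^2 + 1) - 3 * s/(s^2 + 1)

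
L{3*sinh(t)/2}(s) 3/(2*(s^2 - 1))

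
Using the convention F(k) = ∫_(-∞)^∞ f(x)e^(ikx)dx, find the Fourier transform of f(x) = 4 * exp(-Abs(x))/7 8/(7 * (k^2+1))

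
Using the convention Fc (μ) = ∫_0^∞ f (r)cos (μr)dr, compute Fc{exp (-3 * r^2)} sqrt (3) * sqrt (pi) * exp (-μ^2/12)/6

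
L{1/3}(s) 1/(3 * s) 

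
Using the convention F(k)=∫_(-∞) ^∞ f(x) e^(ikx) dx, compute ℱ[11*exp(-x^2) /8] 11*sqrt(pi)*exp(-k^2/4) /8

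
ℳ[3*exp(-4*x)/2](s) 3*gamma(s)/(2*2^(2*s))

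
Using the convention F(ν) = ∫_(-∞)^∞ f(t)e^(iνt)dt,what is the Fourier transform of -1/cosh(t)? -pi/cosh(pi*ν/2)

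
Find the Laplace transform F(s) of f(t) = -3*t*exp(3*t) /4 -3/(4*(s - 3) ^2) 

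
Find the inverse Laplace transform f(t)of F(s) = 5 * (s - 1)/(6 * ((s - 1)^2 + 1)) 5 * exp(t) * cos(t)/6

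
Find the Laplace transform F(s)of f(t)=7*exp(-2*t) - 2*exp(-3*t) 7/(s + 2) - 2/(s + 3)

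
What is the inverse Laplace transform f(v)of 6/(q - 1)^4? v^3*exp(v)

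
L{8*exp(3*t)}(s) 8/(s - 3)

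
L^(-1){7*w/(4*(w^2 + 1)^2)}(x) 7*x*sin(x)/8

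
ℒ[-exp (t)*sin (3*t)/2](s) -3/ (2*(s - 1)^2 + 18)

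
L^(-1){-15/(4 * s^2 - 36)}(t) -5 * sinh(3 * t)/4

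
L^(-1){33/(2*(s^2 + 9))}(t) 11*sin(3*t)/2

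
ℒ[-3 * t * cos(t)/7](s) 3 * (1 - s^2)/(7 * (s^2 + 1)^2)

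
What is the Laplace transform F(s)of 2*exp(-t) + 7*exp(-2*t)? 7/(s + 2) + 2/(s + 1)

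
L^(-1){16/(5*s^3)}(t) 8*t^2/5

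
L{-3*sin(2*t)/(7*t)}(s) -3*atan(2/s)/7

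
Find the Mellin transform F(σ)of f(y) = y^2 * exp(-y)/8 gamma(σ + 2)/8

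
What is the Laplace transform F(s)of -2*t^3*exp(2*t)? -12/(s - 2)^4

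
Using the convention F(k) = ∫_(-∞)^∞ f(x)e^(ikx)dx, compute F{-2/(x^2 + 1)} -2 * pi * exp(-Abs(k))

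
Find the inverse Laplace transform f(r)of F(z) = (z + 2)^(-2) r*exp(-2*r)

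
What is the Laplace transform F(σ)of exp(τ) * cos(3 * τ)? (σ - 1)/((σ - 1)^2 + 9)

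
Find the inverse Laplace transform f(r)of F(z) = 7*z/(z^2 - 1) 7*cosh(r)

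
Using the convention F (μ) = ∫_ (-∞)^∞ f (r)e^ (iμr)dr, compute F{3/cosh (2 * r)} 3 * pi/ (2 * cosh (pi * μ/4))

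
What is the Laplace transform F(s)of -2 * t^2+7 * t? 7/s^2 - 4/s^3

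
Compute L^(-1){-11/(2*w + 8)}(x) -11*exp(-4*x)/2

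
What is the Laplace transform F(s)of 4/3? 4/(3*s)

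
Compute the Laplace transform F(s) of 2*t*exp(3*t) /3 2/(3*(s - 3) ^2) 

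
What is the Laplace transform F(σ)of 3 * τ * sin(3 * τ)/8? 9 * σ/(4 * (σ^2 + 9)^2)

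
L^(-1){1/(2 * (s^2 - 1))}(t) sinh(t)/2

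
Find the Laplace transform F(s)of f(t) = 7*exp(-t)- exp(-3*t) 7/(s + 1)-1/(s + 3)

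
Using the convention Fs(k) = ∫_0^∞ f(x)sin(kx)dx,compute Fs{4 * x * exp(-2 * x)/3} 16 * k/(3 * (k^2 + 4)^2)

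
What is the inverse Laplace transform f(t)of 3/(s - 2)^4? t^3*exp(2*t)/2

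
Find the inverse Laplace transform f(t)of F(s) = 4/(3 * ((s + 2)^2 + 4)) 2 * exp(-2 * t) * sin(2 * t)/3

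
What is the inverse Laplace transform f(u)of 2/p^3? u^2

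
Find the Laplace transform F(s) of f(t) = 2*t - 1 2/s^2 - 1/s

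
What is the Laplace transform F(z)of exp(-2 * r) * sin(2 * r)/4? 1/(2 * ((z+2)^2+4))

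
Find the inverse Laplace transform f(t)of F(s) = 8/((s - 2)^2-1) 8*exp(2*t)*sinh(t)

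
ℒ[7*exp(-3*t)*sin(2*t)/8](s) 7/(4*((s + 3)^2 + 4))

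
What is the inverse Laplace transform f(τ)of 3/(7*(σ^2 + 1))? 3*sin(τ)/7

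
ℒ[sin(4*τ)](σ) 4/(σ^2+16)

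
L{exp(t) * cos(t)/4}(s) (s - 1)/(4 * ((s - 1)^2 + 1))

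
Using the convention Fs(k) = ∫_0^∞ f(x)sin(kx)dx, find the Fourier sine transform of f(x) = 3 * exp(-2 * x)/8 3 * k/(8 * (k^2 + 4))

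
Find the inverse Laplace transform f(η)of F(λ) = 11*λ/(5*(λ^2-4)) 11*cosh(2*η)/5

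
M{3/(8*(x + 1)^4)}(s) gamma(s)*gamma(4 - s)/16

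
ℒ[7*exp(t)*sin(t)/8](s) 7/(8*((s - 1)^2 + 1))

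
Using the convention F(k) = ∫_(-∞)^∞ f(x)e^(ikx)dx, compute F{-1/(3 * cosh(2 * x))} -pi/(6 * cosh(pi * k/4))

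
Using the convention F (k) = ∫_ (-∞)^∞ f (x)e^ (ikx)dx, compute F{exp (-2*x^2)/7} sqrt (2)*sqrt (pi)*exp (-k^2/8)/14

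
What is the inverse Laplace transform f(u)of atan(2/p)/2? sin(2 * u)/(2 * u)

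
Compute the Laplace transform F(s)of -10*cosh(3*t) -10*s/(s^2 - 9)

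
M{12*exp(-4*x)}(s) 12*gamma(s)/2^(2*s)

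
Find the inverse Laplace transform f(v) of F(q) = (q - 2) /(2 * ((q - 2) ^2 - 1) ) exp(2 * v) * cosh(v) /2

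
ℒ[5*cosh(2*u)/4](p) 5*p/(4*(p^2 - 4))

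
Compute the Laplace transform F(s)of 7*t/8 7/(8*s^2)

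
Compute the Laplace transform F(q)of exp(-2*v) 1/(q + 2)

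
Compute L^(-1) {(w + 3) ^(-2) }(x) x*exp(-3*x) 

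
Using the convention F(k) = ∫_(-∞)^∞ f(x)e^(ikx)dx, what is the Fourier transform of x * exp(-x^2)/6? I * sqrt(pi) * k * exp(-k^2/4)/12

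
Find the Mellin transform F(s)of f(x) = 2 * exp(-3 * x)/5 2 * gamma(s)/(5 * 3^s)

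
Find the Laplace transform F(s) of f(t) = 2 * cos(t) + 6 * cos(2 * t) 6 * s/(s^2 + 4) + 2 * s/(s^2 + 1) 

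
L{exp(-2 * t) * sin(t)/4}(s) 1/(4 * ((s + 2)^2 + 1))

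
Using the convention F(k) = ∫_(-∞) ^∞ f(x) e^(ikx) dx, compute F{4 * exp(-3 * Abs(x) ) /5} 24/(5 * (k^2 + 9) ) 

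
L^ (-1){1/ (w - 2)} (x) exp (2 * x)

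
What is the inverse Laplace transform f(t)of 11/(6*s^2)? 11*t/6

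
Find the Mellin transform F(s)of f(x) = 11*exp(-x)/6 11*gamma(s)/6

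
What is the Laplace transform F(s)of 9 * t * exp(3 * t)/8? 9/(8 * (s - 3)^2)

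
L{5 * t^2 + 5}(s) 5/s + 10/s^3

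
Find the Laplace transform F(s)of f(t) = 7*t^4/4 42/s^5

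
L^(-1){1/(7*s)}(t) 1/7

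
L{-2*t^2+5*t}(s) 5/s^2-4/s^3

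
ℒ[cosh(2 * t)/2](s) s/(2 * (s^2 - 4))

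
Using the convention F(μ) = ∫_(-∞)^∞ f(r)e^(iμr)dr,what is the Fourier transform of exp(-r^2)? sqrt(pi)*exp(-μ^2/4)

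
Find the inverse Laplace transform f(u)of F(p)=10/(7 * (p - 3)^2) 10 * u * exp(3 * u)/7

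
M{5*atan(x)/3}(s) -5*pi*sec(pi*s/2)/(6*s)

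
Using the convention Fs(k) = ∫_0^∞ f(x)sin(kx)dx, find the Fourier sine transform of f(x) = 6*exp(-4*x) 6*k/(k^2 + 16)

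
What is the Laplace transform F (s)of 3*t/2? 3/ (2*s^2)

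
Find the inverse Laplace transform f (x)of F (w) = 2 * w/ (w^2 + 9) 2 * cos (3 * x)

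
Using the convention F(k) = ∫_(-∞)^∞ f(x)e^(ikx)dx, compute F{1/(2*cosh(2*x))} pi/(4*cosh(pi*k/4))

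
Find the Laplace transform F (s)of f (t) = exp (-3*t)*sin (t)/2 1/ (2*( (s + 3)^2 + 1))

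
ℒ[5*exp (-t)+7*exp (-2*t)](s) 7/ (s+2)+5/ (s+1)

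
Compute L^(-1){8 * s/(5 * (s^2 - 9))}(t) 8 * cosh(3 * t)/5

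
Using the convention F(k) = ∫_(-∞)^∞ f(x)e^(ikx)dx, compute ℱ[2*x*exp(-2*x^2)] sqrt(2)*I*sqrt(pi)*k*exp(-k^2/8)/4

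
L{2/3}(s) 2/(3*s)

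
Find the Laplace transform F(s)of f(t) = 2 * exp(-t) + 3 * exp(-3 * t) 2/(s + 1) + 3/(s + 3)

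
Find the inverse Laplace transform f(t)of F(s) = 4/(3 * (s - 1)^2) 4 * t * exp(t)/3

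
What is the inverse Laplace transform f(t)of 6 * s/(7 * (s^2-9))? 6 * cosh(3 * t)/7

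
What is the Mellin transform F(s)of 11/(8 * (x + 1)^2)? -11 * pi * (s - 1)/(8 * sin(pi * s))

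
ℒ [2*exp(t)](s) 2/(s - 1)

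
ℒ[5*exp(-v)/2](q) 5/(2*(q + 1))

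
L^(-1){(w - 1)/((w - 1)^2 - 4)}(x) exp(x) * cosh(2 * x)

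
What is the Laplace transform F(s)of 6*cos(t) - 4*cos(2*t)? 6*s/(s^2 + 1) - 4*s/(s^2 + 4)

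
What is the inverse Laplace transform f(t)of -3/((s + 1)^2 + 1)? -3*exp(-t)*sin(t)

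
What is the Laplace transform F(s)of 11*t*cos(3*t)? 11*(s^2 - 9)/(s^2 + 9)^2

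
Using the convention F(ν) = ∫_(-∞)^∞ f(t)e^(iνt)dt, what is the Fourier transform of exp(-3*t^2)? sqrt(3)*sqrt(pi)*exp(-ν^2/12)/3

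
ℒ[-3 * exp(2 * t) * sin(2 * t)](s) -6/((s - 2)^2+4)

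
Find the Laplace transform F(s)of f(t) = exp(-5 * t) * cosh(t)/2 (s + 5)/(2 * ((s + 5)^2 - 1))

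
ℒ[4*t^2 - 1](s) 8/s^3 - 1/s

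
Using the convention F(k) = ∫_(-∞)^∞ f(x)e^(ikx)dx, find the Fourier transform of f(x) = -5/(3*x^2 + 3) -5*pi*exp(-Abs(k))/3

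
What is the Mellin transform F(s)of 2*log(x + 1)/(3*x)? -2*pi*csc(pi*s)/(3*s - 3)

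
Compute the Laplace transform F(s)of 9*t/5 9/(5*s^2)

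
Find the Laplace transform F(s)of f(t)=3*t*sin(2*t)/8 3*s/(2*(s^2 + 4)^2)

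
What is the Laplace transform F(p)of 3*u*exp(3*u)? 3/(p - 3)^2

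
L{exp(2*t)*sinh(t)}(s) 1/((s - 2)^2 - 1)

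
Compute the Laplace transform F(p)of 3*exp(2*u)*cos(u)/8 3*(p - 2)/(8*((p - 2)^2 + 1))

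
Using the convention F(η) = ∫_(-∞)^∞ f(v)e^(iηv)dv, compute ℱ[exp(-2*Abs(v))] 4/(η^2+4)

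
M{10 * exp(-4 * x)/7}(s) 10 * gamma(s)/(7 * 2^(2 * s))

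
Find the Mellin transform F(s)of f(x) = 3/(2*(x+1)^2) -3*pi*(s - 1)/(2*sin(pi*s))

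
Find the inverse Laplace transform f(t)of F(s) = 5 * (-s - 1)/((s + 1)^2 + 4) -5 * exp(-t) * cos(2 * t)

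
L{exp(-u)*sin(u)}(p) 1/((p + 1)^2 + 1)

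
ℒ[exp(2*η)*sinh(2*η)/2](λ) 1/(λ*(λ - 4))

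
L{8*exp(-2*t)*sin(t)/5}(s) 8/(5*((s + 2)^2 + 1))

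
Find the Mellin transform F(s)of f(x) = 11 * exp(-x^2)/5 11 * gamma(s/2)/10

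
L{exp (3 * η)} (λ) 1/ (λ - 3)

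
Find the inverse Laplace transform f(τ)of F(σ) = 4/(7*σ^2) 4*τ/7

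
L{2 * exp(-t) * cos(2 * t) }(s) 2 * (s+1) /((s+1) ^2+4) 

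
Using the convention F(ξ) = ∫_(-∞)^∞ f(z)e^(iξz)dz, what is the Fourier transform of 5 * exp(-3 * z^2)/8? 5 * sqrt(3) * sqrt(pi) * exp(-ξ^2/12)/24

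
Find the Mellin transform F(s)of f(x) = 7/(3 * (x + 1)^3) 7 * pi * (s - 2) * (s - 1)/(6 * sin(pi * s))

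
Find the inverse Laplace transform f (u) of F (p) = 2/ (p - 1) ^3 u^2*exp (u) 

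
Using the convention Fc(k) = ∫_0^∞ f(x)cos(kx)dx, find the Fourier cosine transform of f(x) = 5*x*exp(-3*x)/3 5*(9 - k^2)/(3*(k^2 + 9)^2)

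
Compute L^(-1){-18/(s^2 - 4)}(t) -9 * sinh(2 * t)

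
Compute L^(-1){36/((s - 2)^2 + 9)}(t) 12*exp(2*t)*sin(3*t)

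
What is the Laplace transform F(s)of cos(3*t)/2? s/(2*(s^2 + 9))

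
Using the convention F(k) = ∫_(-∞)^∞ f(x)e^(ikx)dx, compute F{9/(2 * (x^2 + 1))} 9 * pi * exp(-Abs(k))/2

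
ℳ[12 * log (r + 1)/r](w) -12 * pi * csc (pi * w)/ (w - 1)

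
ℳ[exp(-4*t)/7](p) gamma(p)/(7*4^p)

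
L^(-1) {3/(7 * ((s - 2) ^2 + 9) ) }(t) exp(2 * t) * sin(3 * t) /7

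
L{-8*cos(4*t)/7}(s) -8*s/(7*s^2 + 112)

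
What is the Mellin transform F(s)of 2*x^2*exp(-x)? 2*gamma(s + 2)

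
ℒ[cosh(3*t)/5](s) s/(5*(s^2-9))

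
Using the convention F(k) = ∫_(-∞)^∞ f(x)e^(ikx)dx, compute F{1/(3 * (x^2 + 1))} pi * exp(-Abs(k))/3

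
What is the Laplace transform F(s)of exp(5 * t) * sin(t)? 1/((s - 5)^2 + 1)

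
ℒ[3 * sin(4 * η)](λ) 12/(λ^2 + 16)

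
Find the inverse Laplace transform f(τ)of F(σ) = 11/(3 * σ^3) 11 * τ^2/6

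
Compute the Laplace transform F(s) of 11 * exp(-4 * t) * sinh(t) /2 11/(2 * ((s+4) ^2 - 1) ) 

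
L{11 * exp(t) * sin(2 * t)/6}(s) 11/(3 * ((s - 1)^2 + 4))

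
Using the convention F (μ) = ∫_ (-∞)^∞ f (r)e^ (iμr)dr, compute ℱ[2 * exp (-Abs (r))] 4/ (μ^2 + 1)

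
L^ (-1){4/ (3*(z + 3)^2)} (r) 4*r*exp (-3*r)/3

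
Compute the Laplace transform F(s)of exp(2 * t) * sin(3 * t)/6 1/(2 * ((s - 2)^2 + 9))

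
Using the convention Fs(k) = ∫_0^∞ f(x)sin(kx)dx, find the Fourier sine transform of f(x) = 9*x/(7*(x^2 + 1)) 9*pi*exp(-k)/14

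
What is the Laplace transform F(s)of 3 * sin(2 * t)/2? 3/(s^2 + 4)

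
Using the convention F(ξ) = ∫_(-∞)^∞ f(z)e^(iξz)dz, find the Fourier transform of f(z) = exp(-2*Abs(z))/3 4/(3*(ξ^2 + 4))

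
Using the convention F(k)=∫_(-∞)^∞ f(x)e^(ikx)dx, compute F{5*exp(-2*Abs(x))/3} 20/(3*(k^2+4))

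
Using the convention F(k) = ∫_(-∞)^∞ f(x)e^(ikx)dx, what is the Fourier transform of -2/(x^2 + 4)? -pi*exp(-2*Abs(k))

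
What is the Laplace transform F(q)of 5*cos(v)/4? 5*q/(4*(q^2 + 1))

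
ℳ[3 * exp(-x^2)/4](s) 3 * gamma(s/2)/8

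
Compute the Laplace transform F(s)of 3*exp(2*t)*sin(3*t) 9/((s - 2)^2 + 9)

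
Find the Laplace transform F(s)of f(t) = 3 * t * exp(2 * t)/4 3/(4 * (s - 2)^2)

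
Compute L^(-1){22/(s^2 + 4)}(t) 11 * sin(2 * t)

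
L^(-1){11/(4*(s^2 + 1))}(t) 11*sin(t)/4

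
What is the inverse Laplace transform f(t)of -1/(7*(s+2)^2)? -t*exp(-2*t)/7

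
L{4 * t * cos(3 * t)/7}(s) 4 * (s^2 - 9)/(7 * (s^2 + 9)^2)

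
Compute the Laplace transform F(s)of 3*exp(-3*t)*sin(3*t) 9/((s + 3)^2 + 9)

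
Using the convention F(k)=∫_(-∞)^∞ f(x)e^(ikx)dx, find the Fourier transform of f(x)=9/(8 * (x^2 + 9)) 3 * pi * exp(-3 * Abs(k))/8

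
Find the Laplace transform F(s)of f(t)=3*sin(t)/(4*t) 3*atan(1/s)/4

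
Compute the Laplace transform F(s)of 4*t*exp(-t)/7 4/(7*(s + 1)^2)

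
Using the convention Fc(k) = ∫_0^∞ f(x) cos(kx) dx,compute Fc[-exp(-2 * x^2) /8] -sqrt(2) * sqrt(pi) * exp(-k^2/8) /32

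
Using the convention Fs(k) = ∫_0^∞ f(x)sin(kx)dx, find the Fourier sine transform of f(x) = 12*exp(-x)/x 12*atan(k)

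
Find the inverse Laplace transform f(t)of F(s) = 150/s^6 5*t^5/4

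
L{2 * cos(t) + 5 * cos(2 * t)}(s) 2 * s/(s^2 + 1) + 5 * s/(s^2 + 4)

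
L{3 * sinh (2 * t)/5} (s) 6/ (5 * (s^2 - 4))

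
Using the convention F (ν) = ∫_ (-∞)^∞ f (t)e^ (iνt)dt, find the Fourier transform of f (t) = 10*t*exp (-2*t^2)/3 5*sqrt (2)*I*sqrt (pi)*ν*exp (-ν^2/8)/12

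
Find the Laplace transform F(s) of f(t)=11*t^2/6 11/(3*s^3) 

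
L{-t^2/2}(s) -1/s^3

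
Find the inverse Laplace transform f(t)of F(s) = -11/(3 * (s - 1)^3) -11 * t^2 * exp(t)/6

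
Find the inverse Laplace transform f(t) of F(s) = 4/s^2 4*t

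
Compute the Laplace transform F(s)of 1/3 1/(3 * s)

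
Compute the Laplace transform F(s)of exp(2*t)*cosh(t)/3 (s - 2)/(3*((s - 2)^2 - 1))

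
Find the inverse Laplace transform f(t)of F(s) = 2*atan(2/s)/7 2*sin(2*t)/(7*t)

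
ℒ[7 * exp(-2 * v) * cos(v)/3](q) 7 * (q + 2)/(3 * ((q + 2)^2 + 1))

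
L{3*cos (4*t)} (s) 3*s/ (s^2 + 16)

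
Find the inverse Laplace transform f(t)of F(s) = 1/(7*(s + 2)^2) t*exp(-2*t)/7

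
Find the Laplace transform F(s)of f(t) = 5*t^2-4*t 10/s^3-4/s^2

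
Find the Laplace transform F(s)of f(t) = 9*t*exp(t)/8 9/(8*(s - 1)^2)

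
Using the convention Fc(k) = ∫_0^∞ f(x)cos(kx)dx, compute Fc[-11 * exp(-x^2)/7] -11 * sqrt(pi) * exp(-k^2/4)/14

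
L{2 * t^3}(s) 12/s^4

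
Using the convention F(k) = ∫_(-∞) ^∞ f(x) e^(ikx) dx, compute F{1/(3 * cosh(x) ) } pi/(3 * cosh(pi * k/2) ) 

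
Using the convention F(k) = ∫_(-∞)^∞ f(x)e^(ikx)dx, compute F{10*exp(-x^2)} 10*sqrt(pi)*exp(-k^2/4)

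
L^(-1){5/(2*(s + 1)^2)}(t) 5*t*exp(-t)/2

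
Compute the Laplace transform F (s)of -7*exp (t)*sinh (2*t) -14/ ( (s - 1)^2 - 4)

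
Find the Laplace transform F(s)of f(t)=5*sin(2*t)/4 5/(2*(s^2 + 4))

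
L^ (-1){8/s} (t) 8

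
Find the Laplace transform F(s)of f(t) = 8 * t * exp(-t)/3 8/(3 * (s + 1)^2)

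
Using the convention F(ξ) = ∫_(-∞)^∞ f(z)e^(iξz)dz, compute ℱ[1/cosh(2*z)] pi/(2*cosh(pi*ξ/4))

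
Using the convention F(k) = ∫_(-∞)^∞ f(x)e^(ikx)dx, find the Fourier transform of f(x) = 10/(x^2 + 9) 10 * pi * exp(-3 * Abs(k))/3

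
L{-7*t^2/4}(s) -7/(2*s^3) 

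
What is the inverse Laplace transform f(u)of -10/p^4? -5 * u^3/3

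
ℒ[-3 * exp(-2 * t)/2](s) -3/(2 * s + 4)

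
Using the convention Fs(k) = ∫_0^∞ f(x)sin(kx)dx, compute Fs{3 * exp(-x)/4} 3 * k/(4 * (k^2 + 1))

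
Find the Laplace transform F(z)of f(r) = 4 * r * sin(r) 8 * z/(z^2 + 1)^2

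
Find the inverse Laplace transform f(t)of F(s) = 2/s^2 2*t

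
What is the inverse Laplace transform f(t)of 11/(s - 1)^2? 11*t*exp(t)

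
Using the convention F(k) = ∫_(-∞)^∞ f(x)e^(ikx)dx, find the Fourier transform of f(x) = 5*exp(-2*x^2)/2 5*sqrt(2)*sqrt(pi)*exp(-k^2/8)/4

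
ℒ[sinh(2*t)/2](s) 1/(s^2 - 4)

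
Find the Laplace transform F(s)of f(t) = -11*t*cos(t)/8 11*(1 - s^2)/(8*(s^2 + 1)^2)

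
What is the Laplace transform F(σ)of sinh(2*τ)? 2/(σ^2 - 4)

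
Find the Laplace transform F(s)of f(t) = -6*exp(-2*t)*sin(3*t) -18/((s + 2)^2 + 9)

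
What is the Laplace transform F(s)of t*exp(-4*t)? (s+4)^(-2)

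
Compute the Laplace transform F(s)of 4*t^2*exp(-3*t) 8/(s + 3)^3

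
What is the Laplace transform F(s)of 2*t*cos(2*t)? 2*(s^2 - 4)/(s^2 + 4)^2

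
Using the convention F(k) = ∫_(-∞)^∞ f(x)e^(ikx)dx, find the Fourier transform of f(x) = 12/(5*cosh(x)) 12*pi/(5*cosh(pi*k/2))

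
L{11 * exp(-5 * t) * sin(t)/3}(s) 11/(3 * ((s + 5)^2 + 1))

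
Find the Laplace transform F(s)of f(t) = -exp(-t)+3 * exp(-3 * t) 3/(s+3) - 1/(s+1)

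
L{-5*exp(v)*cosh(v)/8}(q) 5*(1 - q)/(8*q*(q - 2))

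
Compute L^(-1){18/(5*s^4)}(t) 3*t^3/5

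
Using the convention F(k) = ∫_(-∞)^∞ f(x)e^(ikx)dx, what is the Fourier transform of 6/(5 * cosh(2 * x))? 3 * pi/(5 * cosh(pi * k/4))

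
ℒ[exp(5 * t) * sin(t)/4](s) 1/(4 * ((s - 5)^2+1))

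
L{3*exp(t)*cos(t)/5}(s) 3*(s - 1)/(5*((s - 1)^2 + 1))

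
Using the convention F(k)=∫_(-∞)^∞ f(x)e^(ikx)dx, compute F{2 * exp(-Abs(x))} 4/(k^2 + 1)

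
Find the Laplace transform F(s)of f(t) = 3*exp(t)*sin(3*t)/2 9/(2*((s - 1)^2 + 9))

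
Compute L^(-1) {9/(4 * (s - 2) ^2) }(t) 9 * t * exp(2 * t) /4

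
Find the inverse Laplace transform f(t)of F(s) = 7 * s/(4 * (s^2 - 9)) 7 * cosh(3 * t)/4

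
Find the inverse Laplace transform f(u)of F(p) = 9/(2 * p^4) 3 * u^3/4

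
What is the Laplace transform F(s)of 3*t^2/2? 3/s^3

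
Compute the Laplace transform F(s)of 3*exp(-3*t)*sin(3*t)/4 9/(4*((s + 3)^2 + 9))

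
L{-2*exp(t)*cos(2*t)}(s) 2*(1 - s)/((s - 1)^2 + 4)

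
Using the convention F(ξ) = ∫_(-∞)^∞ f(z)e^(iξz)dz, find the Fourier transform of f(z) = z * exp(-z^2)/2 I * sqrt(pi) * ξ * exp(-ξ^2/4)/4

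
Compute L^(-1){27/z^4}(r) 9 * r^3/2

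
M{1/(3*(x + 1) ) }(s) pi*csc(pi*s) /3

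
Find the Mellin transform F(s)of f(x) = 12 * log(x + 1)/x -12 * pi * csc(pi * s)/(s - 1)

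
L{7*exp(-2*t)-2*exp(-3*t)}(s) 7/(s + 2)-2/(s + 3)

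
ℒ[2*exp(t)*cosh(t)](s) 2*(s - 1)/(s*(s - 2))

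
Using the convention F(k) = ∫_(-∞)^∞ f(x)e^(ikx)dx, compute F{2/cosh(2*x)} pi/cosh(pi*k/4)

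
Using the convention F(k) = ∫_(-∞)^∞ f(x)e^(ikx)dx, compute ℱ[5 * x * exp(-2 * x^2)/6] 5 * sqrt(2) * I * sqrt(pi) * k * exp(-k^2/8)/48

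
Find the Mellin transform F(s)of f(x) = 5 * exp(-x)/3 5 * gamma(s)/3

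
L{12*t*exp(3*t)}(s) 12/(s - 3)^2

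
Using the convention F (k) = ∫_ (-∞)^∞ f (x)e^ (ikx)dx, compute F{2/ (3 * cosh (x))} 2 * pi/ (3 * cosh (pi * k/2))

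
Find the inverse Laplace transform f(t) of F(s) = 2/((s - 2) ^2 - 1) 2 * exp(2 * t) * sinh(t) 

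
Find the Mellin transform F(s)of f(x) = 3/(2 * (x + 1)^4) gamma(s) * gamma(4 - s)/4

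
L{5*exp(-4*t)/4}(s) 5/(4*(s + 4))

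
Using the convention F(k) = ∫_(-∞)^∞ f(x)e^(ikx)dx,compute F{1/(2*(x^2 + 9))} pi*exp(-3*Abs(k))/6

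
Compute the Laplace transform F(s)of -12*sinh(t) -12/(s^2-1)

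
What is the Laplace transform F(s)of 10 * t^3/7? 60/(7 * s^4)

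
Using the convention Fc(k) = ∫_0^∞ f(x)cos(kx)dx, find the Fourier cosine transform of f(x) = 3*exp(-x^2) 3*sqrt(pi)*exp(-k^2/4)/2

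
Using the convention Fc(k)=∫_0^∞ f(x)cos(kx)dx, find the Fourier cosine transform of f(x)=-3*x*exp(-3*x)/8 3*(k^2 - 9)/(8*(k^2 + 9)^2)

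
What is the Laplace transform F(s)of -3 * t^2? -6/s^3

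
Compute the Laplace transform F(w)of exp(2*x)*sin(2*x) 2/((w - 2)^2 + 4)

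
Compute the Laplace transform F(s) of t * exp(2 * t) (s - 2) ^(-2) 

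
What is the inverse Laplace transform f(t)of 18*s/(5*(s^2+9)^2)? 3*t*sin(3*t)/5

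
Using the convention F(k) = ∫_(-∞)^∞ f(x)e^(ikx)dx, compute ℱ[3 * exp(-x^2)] 3 * sqrt(pi) * exp(-k^2/4)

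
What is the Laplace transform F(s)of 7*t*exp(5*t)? 7/(s - 5)^2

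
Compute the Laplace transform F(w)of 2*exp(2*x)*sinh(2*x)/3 4/(3*w*(w - 4))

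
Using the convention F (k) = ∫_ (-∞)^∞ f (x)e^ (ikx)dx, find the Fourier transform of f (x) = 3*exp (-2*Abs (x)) 12/ (k^2 + 4)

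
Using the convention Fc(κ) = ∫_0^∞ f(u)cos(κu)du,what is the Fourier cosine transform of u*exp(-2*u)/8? (4 - κ^2)/(8*(κ^2 + 4)^2)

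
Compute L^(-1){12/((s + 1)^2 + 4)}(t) 6 * exp(-t) * sin(2 * t)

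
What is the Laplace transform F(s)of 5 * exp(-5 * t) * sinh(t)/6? 5/(6 * ((s + 5)^2-1))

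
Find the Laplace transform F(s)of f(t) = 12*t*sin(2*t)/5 48*s/(5*(s^2 + 4)^2)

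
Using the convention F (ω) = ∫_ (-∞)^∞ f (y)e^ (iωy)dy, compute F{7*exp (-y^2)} 7*sqrt (pi)*exp (-ω^2/4)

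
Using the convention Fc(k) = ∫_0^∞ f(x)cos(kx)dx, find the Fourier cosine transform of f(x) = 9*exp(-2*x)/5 18/(5*(k^2 + 4))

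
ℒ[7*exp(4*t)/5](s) 7/(5*(s - 4))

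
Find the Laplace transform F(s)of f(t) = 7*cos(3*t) 7*s/(s^2 + 9)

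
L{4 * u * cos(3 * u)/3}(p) 4 * (p^2-9)/(3 * (p^2 + 9)^2)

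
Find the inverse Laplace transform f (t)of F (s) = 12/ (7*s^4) 2*t^3/7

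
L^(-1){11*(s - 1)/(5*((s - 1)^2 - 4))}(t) 11*exp(t)*cosh(2*t)/5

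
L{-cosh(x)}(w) -w/(w^2 - 1)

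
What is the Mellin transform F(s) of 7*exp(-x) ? 7*gamma(s) 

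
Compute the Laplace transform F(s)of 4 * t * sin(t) 8 * s/(s^2 + 1)^2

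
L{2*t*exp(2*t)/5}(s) 2/(5*(s - 2)^2)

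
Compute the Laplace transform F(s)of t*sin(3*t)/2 3*s/(s^2 + 9)^2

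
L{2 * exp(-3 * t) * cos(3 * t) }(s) 2 * (s + 3) /((s + 3) ^2 + 9) 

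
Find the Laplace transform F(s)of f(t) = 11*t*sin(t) 22*s/(s^2 + 1)^2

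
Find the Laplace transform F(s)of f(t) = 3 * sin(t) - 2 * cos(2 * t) 3/(s^2 + 1) - 2 * s/(s^2 + 4)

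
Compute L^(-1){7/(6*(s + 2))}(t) 7*exp(-2*t)/6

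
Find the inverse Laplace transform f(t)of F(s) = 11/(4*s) 11/4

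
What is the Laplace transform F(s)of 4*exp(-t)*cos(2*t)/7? 4*(s + 1)/(7*((s + 1)^2 + 4))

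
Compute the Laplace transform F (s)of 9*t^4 216/s^5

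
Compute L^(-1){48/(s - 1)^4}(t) 8 * t^3 * exp(t)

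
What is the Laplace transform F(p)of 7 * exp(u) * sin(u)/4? 7/(4 * ((p - 1)^2+1))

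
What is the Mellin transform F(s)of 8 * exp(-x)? 8 * gamma(s)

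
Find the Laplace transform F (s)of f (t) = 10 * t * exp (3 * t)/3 10/ (3 * (s - 3)^2)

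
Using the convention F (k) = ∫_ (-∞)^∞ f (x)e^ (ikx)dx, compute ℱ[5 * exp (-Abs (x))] 10/ (k^2 + 1)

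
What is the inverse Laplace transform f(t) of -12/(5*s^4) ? -2*t^3/5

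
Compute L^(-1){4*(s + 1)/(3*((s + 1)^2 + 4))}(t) 4*exp(-t)*cos(2*t)/3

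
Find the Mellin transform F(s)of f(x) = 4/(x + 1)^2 -4*pi*(s - 1)/sin(pi*s)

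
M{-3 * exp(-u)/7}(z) -3 * gamma(z)/7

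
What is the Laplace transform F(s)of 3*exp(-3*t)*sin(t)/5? 3/(5*((s+3)^2+1))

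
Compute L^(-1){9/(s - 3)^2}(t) 9*t*exp(3*t)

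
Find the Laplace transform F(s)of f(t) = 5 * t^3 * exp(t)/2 15/(s - 1)^4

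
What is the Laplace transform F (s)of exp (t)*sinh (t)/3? 1/ (3*s*(s - 2))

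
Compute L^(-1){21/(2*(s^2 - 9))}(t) 7*sinh(3*t)/2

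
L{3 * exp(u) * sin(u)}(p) 3/((p - 1)^2 + 1)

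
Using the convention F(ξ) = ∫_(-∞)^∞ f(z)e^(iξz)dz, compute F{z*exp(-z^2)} I*sqrt(pi)*ξ*exp(-ξ^2/4)/2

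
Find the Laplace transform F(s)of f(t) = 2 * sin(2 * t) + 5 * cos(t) 5 * s/(s^2 + 1) + 4/(s^2 + 4)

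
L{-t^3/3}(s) -2/s^4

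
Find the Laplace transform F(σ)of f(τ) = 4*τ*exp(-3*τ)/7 4/(7*(σ+3)^2)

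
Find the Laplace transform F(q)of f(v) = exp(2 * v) 1/(q - 2)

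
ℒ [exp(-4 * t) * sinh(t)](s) 1/((s + 4)^2 - 1)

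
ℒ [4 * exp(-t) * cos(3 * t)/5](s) 4 * (s + 1)/(5 * ((s + 1)^2 + 9))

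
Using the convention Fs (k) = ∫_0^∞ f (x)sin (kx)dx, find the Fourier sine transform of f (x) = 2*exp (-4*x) 2*k/ (k^2 + 16)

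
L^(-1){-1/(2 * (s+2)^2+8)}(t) -exp(-2 * t) * sin(2 * t)/4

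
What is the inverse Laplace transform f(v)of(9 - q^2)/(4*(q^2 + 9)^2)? -v*cos(3*v)/4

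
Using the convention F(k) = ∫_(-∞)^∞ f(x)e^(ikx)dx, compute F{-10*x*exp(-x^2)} -5*I*sqrt(pi)*k*exp(-k^2/4)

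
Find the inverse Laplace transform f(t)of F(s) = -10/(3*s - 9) -10*exp(3*t)/3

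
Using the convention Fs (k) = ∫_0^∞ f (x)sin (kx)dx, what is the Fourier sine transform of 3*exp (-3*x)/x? 3*atan (k/3)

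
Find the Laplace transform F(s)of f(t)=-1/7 -1/(7 * s)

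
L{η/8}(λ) 1/(8*λ^2)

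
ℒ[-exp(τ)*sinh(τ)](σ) -1/(σ*(σ - 2))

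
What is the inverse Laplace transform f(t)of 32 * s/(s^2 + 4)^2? 8 * t * sin(2 * t)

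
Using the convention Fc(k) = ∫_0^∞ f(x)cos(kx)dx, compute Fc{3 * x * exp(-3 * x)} 3 * (9 - k^2)/(k^2 + 9)^2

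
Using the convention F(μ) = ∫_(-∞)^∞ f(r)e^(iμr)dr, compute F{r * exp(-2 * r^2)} sqrt(2) * I * sqrt(pi) * μ * exp(-μ^2/8)/8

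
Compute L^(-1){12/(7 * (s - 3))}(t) 12 * exp(3 * t)/7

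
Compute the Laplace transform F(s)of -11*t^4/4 -66/s^5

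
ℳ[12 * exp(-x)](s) 12 * gamma(s)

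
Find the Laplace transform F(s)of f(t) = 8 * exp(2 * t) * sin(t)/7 8/(7 * ((s - 2)^2+1))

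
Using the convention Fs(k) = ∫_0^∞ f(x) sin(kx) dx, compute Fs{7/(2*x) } 7*pi/4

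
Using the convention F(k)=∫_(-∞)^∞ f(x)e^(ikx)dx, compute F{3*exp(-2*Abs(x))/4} 3/(k^2 + 4)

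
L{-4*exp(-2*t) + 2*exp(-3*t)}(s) 2/(s + 3) - 4/(s + 2)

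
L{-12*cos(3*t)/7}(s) -12*s/(7*s^2 + 63)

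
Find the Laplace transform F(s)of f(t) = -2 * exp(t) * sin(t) -2/((s - 1)^2 + 1)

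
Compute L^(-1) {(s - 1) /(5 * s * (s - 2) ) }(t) exp(t) * cosh(t) /5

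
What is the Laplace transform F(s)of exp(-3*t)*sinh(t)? 1/((s + 3)^2 - 1)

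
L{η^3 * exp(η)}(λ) 6/(λ - 1)^4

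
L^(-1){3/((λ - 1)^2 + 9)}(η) exp(η)*sin(3*η)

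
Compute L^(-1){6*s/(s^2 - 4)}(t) 6*cosh(2*t)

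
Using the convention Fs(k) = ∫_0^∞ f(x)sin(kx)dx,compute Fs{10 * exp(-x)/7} 10 * k/(7 * (k^2 + 1))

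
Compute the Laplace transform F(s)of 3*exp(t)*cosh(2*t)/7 3*(s - 1)/(7*((s - 1)^2 - 4))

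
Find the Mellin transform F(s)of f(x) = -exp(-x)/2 -gamma(s)/2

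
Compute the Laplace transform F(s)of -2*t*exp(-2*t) -2/(s+2)^2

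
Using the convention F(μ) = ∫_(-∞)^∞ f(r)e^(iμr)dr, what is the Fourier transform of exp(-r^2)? sqrt(pi)*exp(-μ^2/4)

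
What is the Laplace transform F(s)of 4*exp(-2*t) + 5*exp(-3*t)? 4/(s + 2) + 5/(s + 3)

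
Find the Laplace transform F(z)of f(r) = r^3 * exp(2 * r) 6/(z - 2)^4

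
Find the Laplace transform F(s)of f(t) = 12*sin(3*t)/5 36/(5*(s^2 + 9))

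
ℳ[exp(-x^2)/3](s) gamma(s/2)/6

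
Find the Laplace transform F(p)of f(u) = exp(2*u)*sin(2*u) 2/((p - 2)^2+4)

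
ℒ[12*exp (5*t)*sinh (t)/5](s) 12/ (5*( (s - 5)^2-1))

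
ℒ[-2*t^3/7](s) -12/(7*s^4)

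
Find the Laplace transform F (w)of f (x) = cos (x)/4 w/ (4*(w^2 + 1))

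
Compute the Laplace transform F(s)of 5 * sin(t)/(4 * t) 5 * atan(1/s)/4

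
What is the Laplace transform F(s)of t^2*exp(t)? 2/(s - 1)^3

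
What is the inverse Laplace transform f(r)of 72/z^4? 12*r^3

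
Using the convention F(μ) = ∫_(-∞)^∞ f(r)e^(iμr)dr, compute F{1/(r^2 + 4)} pi * exp(-2 * Abs(μ))/2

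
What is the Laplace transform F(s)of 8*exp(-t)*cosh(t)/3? 8*(s + 1)/(3*s*(s + 2))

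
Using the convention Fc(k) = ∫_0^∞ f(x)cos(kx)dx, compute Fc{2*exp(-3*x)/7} 6/(7*(k^2 + 9))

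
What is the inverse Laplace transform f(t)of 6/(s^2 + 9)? 2*sin(3*t)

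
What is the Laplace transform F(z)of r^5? 120/z^6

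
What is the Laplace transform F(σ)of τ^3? 6/σ^4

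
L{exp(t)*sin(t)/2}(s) 1/(2*((s - 1)^2 + 1))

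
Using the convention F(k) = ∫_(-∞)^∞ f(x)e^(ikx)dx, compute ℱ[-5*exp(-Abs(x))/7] -10/(7*k^2+7)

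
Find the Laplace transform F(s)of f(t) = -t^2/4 -1/(2*s^3)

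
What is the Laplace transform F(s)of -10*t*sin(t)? -20*s/(s^2 + 1)^2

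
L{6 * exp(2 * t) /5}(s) 6/(5 * (s - 2) ) 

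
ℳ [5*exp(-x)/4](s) 5*gamma(s)/4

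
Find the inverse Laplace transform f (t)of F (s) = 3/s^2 3 * t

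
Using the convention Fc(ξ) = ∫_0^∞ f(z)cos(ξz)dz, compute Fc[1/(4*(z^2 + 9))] pi*exp(-3*ξ)/24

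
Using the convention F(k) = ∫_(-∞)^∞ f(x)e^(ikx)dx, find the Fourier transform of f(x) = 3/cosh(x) 3*pi/cosh(pi*k/2)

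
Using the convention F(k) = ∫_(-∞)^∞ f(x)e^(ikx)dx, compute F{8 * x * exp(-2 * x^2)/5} sqrt(2) * I * sqrt(pi) * k * exp(-k^2/8)/5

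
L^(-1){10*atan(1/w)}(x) 10*sin(x)/x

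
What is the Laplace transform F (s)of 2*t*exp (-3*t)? 2/ (s + 3)^2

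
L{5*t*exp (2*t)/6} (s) 5/ (6*(s - 2)^2)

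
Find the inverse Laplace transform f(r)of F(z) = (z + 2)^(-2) r*exp(-2*r)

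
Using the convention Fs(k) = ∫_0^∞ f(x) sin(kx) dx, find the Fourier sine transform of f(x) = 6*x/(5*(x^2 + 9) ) 3*pi*exp(-3*k) /5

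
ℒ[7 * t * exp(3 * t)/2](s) 7/(2 * (s - 3)^2)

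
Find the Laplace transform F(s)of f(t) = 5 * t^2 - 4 10/s^3 - 4/s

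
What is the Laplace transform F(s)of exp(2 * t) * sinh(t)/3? 1/(3 * ((s - 2)^2 - 1))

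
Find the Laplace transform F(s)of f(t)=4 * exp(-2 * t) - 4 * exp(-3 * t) 4/(s + 2) - 4/(s + 3)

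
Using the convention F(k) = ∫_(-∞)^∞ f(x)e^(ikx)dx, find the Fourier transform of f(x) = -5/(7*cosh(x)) -5*pi/(7*cosh(pi*k/2))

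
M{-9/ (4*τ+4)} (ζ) -9*pi*csc (pi*ζ)/4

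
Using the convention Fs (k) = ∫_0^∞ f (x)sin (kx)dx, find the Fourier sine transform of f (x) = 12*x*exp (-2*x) 48*k/ (k^2 + 4)^2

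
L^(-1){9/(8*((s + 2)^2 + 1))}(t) 9*exp(-2*t)*sin(t)/8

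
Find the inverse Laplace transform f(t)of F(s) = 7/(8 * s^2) 7 * t/8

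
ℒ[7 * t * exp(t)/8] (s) 7/(8 * (s - 1)^2)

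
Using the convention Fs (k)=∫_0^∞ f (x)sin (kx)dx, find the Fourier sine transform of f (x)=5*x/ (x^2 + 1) 5*pi*exp (-k)/2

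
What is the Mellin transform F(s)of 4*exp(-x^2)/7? 2*gamma(s/2)/7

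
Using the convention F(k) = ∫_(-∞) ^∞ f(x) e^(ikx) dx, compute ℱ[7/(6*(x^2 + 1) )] 7*pi*exp(-Abs(k) ) /6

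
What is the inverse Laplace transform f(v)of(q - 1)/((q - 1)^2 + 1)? exp(v)*cos(v)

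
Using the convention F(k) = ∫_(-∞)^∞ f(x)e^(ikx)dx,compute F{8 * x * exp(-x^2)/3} 4 * I * sqrt(pi) * k * exp(-k^2/4)/3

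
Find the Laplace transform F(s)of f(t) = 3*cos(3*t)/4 3*s/(4*(s^2 + 9))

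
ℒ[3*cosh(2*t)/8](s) 3*s/(8*(s^2 - 4))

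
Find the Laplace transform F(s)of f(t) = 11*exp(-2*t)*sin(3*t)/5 33/(5*((s+2)^2+9))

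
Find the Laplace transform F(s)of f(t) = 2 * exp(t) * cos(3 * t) 2 * (s - 1)/((s - 1)^2 + 9)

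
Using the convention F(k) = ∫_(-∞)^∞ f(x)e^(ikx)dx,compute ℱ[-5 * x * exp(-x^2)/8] -5 * I * sqrt(pi) * k * exp(-k^2/4)/16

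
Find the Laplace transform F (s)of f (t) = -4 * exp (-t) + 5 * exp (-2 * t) 5/ (s + 2)-4/ (s + 1)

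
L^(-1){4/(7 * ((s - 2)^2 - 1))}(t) 4 * exp(2 * t) * sinh(t)/7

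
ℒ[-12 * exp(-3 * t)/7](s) -12/(7 * s + 21)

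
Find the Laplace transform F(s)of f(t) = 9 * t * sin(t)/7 18 * s/(7 * (s^2 + 1)^2)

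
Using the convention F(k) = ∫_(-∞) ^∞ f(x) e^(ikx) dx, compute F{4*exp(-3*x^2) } 4*sqrt(3)*sqrt(pi)*exp(-k^2/12) /3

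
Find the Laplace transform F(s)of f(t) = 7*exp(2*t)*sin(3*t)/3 7/((s - 2)^2 + 9)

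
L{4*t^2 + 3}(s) 3/s + 8/s^3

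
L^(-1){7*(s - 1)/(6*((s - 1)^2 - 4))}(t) 7*exp(t)*cosh(2*t)/6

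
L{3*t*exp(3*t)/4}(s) 3/(4*(s - 3)^2)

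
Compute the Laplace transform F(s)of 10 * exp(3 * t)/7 10/(7 * (s - 3))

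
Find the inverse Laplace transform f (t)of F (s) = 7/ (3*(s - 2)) 7*exp (2*t)/3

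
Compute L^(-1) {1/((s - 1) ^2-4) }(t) exp(t)*sinh(2*t) /2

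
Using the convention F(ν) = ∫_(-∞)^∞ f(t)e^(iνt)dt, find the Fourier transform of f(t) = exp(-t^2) sqrt(pi) * exp(-ν^2/4)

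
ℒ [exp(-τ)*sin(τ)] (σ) 1/((σ+1)^2+1)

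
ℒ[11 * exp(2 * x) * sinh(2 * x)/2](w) 11/(w * (w - 4))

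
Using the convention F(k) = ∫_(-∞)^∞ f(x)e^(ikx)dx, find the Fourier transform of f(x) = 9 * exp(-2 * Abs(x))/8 9/(2 * (k^2 + 4))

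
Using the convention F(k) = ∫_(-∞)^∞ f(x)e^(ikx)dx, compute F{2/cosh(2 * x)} pi/cosh(pi * k/4)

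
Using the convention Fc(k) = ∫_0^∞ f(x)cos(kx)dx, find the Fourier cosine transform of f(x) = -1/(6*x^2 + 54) -pi*exp(-3*k)/36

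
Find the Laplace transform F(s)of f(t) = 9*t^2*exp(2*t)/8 9/(4*(s - 2)^3)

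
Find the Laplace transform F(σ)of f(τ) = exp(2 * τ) 1/(σ - 2)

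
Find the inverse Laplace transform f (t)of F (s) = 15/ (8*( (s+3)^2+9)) 5*exp (-3*t)*sin (3*t)/8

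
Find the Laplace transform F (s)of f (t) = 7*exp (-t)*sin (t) 7/ ( (s + 1)^2 + 1)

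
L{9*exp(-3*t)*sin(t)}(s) 9/((s + 3)^2 + 1)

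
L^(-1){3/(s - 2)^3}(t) 3*t^2*exp(2*t)/2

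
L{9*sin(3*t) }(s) 27/(s^2 + 9) 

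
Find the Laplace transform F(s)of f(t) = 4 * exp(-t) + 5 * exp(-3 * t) 5/(s + 3) + 4/(s + 1)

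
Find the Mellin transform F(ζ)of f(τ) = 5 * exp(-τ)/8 5 * gamma(ζ)/8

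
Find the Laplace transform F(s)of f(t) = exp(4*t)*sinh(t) 1/((s - 4)^2 - 1)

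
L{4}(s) 4/s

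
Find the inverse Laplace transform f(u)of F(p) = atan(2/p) sin(2 * u)/u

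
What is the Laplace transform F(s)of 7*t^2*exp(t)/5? 14/(5*(s - 1)^3)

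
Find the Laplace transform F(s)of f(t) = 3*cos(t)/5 3*s/(5*(s^2+1))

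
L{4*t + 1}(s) 1/s + 4/s^2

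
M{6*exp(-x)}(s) 6*gamma(s)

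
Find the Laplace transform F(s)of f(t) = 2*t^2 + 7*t 7/s^2 + 4/s^3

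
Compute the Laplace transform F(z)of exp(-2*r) 1/(z + 2)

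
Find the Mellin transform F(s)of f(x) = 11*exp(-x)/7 11*gamma(s)/7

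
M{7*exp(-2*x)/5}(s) 7*gamma(s)/(5*2^s)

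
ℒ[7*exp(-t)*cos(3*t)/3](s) 7*(s + 1)/(3*((s + 1)^2 + 9))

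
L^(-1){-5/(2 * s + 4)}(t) -5 * exp(-2 * t)/2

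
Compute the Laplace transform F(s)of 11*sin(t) 11/(s^2+1)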